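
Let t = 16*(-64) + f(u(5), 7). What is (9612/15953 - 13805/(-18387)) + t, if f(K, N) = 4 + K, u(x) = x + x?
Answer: -295864122101/293327811 ≈ -1008.6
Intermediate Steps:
u(x) = 2*x
t = -1010 (t = 16*(-64) + (4 + 2*5) = -1024 + (4 + 10) = -1024 + 14 = -1010)
(9612/15953 - 13805/(-18387)) + t = (9612/15953 - 13805/(-18387)) - 1010 = (9612*(1/15953) - 13805*(-1/18387)) - 1010 = (9612/15953 + 13805/18387) - 1010 = 396967009/293327811 - 1010 = -295864122101/293327811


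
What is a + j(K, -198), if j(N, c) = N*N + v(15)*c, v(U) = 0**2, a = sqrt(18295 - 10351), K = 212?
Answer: 44944 + 2*sqrt(1986) ≈ 45033.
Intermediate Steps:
a = 2*sqrt(1986) (a = sqrt(7944) = 2*sqrt(1986) ≈ 89.129)
v(U) = 0
j(N, c) = N**2 (j(N, c) = N*N + 0*c = N**2 + 0 = N**2)
a + j(K, -198) = 2*sqrt(1986) + 212**2 = 2*sqrt(1986) + 44944 = 44944 + 2*sqrt(1986)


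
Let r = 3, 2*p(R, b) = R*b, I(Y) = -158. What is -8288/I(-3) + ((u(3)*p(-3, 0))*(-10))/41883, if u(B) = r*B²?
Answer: 4144/79 ≈ 52.456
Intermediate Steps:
p(R, b) = R*b/2 (p(R, b) = (R*b)/2 = R*b/2)
u(B) = 3*B²
-8288/I(-3) + ((u(3)*p(-3, 0))*(-10))/41883 = -8288/(-158) + (((3*3²)*((½)*(-3)*0))*(-10))/41883 = -8288*(-1/158) + (((3*9)*0)*(-10))*(1/41883) = 4144/79 + ((27*0)*(-10))*(1/41883) = 4144/79 + (0*(-10))*(1/41883) = 4144/79 + 0*(1/41883) = 4144/79 + 0 = 4144/79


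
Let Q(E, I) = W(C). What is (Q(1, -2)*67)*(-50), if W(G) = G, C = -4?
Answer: 13400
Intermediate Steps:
Q(E, I) = -4
(Q(1, -2)*67)*(-50) = -4*67*(-50) = -268*(-50) = 13400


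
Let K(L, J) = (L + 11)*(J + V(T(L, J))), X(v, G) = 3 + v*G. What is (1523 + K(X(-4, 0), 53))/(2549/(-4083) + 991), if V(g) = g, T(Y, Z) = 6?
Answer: 9590967/4043704 ≈ 2.3718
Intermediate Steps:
X(v, G) = 3 + G*v
K(L, J) = (6 + J)*(11 + L) (K(L, J) = (L + 11)*(J + 6) = (11 + L)*(6 + J) = (6 + J)*(11 + L))
(1523 + K(X(-4, 0), 53))/(2549/(-4083) + 991) = (1523 + (66 + 6*(3 + 0*(-4)) + 11*53 + 53*(3 + 0*(-4))))/(2549/(-4083) + 991) = (1523 + (66 + 6*(3 + 0) + 583 + 53*(3 + 0)))/(2549*(-1/4083) + 991) = (1523 + (66 + 6*3 + 583 + 53*3))/(-2549/4083 + 991) = (1523 + (66 + 18 + 583 + 159))/(4043704/4083) = (1523 + 826)*(4083/4043704) = 2349*(4083/4043704) = 9590967/4043704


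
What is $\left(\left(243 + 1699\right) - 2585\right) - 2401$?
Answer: $-3044$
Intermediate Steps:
$\left(\left(243 + 1699\right) - 2585\right) - 2401 = \left(1942 - 2585\right) - 2401 = -643 - 2401 = -3044$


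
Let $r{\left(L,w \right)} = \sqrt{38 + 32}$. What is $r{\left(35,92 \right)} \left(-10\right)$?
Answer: $- 10 \sqrt{70} \approx -83.666$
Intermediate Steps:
$r{\left(L,w \right)} = \sqrt{70}$
$r{\left(35,92 \right)} \left(-10\right) = \sqrt{70} \left(-10\right) = - 10 \sqrt{70}$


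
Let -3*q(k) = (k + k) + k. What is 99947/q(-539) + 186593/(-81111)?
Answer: 8006227490/43718829 ≈ 183.13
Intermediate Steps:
q(k) = -k (q(k) = -((k + k) + k)/3 = -(2*k + k)/3 = -k)
99947/q(-539) + 186593/(-81111) = 99947/((-1*(-539))) + 186593/(-81111) = 99947/539 + 186593*(-1/81111) = 99947*(1/539) - 186593/81111 = 99947/539 - 186593/81111 = 8006227490/43718829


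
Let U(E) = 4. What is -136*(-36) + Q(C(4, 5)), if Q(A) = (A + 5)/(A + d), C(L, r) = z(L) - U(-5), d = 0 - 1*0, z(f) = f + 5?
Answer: 4898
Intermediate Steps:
z(f) = 5 + f
d = 0 (d = 0 + 0 = 0)
C(L, r) = 1 + L (C(L, r) = (5 + L) - 1*4 = (5 + L) - 4 = 1 + L)
Q(A) = (5 + A)/A (Q(A) = (A + 5)/(A + 0) = (5 + A)/A)
-136*(-36) + Q(C(4, 5)) = -136*(-36) + (5 + (1 + 4))/(1 + 4) = 4896 + (5 + 5)/5 = 4896 + (1/5)*10 = 4896 + 2 = 4898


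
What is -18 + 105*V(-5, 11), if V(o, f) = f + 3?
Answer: 1452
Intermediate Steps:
V(o, f) = 3 + f
-18 + 105*V(-5, 11) = -18 + 105*(3 + 11) = -18 + 105*14 = -18 + 1470 = 1452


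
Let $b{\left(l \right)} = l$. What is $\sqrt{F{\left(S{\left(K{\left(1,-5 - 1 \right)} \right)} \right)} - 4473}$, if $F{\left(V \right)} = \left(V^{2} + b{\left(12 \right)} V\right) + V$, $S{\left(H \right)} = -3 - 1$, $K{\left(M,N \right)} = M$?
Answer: $3 i \sqrt{501} \approx 67.149 i$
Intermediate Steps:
$S{\left(H \right)} = -4$ ($S{\left(H \right)} = -3 - 1 = -4$)
$F{\left(V \right)} = V^{2} + 13 V$ ($F{\left(V \right)} = \left(V^{2} + 12 V\right) + V = V^{2} + 13 V$)
$\sqrt{F{\left(S{\left(K{\left(1,-5 - 1 \right)} \right)} \right)} - 4473} = \sqrt{- 4 \left(13 - 4\right) - 4473} = \sqrt{\left(-4\right) 9 - 4473} = \sqrt{-36 - 4473} = \sqrt{-4509} = 3 i \sqrt{501}$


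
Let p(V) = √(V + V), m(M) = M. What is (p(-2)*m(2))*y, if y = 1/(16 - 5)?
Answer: 4*I/11 ≈ 0.36364*I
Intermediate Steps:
p(V) = √2*√V (p(V) = √(2*V) = √2*√V)
y = 1/11 ≈ 0.090909
(p(-2)*m(2))*y = ((√2*√(-2))*2)*(1/11) = ((√2*(I*√2))*2)*(1/11) = ((2*I)*2)*(1/11) = (4*I)*(1/11) = 4*I/11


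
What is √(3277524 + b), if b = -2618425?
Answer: 7*√13451 ≈ 811.85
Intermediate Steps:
√(3277524 + b) = √(3277524 - 2618425) = √659099 = 7*√13451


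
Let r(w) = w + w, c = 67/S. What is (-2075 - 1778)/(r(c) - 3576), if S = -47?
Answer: 181091/168206 ≈ 1.0766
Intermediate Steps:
c = -67/47 (c = 67/(-47) = 67*(-1/47) = -67/47 ≈ -1.4255)
r(w) = 2*w
(-2075 - 1778)/(r(c) - 3576) = (-2075 - 1778)/(2*(-67/47) - 3576) = -3853/(-134/47 - 3576) = -3853/(-168206/47) = -3853*(-47/168206) = 181091/168206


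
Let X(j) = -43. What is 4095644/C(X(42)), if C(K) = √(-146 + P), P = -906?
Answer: -2047822*I*√263/263 ≈ -1.2627e+5*I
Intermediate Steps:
C(K) = 2*I*√263 (C(K) = √(-146 - 906) = √(-1052) = 2*I*√263)
4095644/C(X(42)) = 4095644/((2*I*√263)) = 4095644*(-I*√263/526) = -2047822*I*√263/263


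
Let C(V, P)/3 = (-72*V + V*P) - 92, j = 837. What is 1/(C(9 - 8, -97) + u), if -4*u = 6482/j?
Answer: -1674/1313983 ≈ -0.0012740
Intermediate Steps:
C(V, P) = -276 - 216*V + 3*P*V (C(V, P) = 3*((-72*V + V*P) - 92) = 3*((-72*V + P*V) - 92) = 3*(-92 - 72*V + P*V) = -276 - 216*V + 3*P*V)
u = -3241/1674 (u = -3241/(2*837) = -¼*6482/837 = -3241/1674 ≈ -1.9361)
1/(C(9 - 8, -97) + u) = 1/((-276 - 216*(9 - 8) + 3*(-97)*(9 - 8)) - 3241/1674) = 1/((-276 - 216*1 + 3*(-97)*1) - 3241/1674) = 1/((-276 - 216 - 291) - 3241/1674) = 1/(-783 - 3241/1674) = 1/(-1313983/1674) = -1674/1313983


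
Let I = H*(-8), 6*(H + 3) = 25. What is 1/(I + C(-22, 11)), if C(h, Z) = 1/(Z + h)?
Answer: -33/311 ≈ -0.10611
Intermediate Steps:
H = 7/6 (H = -3 + (⅙)*25 = -3 + 25/6 = 7/6 ≈ 1.1667)
I = -28/3 (I = (7/6)*(-8) = -28/3 ≈ -9.3333)
1/(I + C(-22, 11)) = 1/(-28/3 + 1/(11 - 22)) = 1/(-28/3 + 1/(-11)) = 1/(-28/3 - 1/11) = 1/(-311/33) = -33/311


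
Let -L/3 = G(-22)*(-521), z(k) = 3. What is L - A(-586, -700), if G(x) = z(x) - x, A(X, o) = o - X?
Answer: 39189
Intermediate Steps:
G(x) = 3 - x
L = 39075 (L = -3*(3 - 1*(-22))*(-521) = -3*(3 + 22)*(-521) = -75*(-521) = -3*(-13025) = 39075)
L - A(-586, -700) = 39075 - (-700 - 1*(-586)) = 39075 - (-700 + 586) = 39075 - 1*(-114) = 39075 + 114 = 39189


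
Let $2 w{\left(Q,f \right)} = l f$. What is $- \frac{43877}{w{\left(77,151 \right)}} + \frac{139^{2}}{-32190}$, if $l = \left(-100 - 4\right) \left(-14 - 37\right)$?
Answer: $- \frac{29900437}{42125980} \approx -0.70979$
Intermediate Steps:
$l = 5304$ ($l = \left(-104\right) \left(-51\right) = 5304$)
$w{\left(Q,f \right)} = 2652 f$ ($w{\left(Q,f \right)} = \frac{5304 f}{2} = 2652 f$)
$- \frac{43877}{w{\left(77,151 \right)}} + \frac{139^{2}}{-32190} = - \frac{43877}{2652 \cdot 151} + \frac{139^{2}}{-32190} = - \frac{43877}{400452} + 19321 \left(- \frac{1}{32190}\right) = \left(-43877\right) \frac{1}{400452} - \frac{19321}{32190} = - \frac{2581}{23556} - \frac{19321}{32190} = - \frac{29900437}{42125980}$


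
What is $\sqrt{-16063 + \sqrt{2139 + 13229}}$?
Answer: $\sqrt{-16063 + 2 \sqrt{3842}} \approx 126.25 i$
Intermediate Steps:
$\sqrt{-16063 + \sqrt{2139 + 13229}} = \sqrt{-16063 + \sqrt{15368}} = \sqrt{-16063 + 2 \sqrt{3842}}$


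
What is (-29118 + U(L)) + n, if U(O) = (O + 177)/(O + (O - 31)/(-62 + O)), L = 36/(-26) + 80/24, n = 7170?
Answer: -4860039874/222179 ≈ -21874.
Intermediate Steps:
L = 76/39 (L = 36*(-1/26) + 80*(1/24) = -18/13 + 10/3 = 76/39 ≈ 1.9487)
U(O) = (177 + O)/(O + (-31 + O)/(-62 + O))
(-29118 + U(L)) + n = (-29118 + (10974 - (76/39)**2 - 115*76/39)/(31 - (76/39)**2 + 61*(76/39))) + 7170 = (-29118 + (10974 - 1*5776/1521 - 8740/39)/(31 - 1*5776/1521 + 4636/39)) + 7170 = (-29118 + (10974 - 5776/1521 - 8740/39)/(31 - 5776/1521 + 4636/39)) + 7170 = (-29118 + (16344818/1521)/(222179/1521)) + 7170 = (-29118 + (1521/222179)*(16344818/1521)) + 7170 = (-29118 + 16344818/222179) + 7170 = -6453063304/222179 + 7170 = -4860039874/222179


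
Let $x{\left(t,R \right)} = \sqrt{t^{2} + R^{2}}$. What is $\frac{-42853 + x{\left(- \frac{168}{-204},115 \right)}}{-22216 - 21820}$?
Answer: $\frac{42853}{44036} - \frac{\sqrt{3822221}}{748612} \approx 0.97052$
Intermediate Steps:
$x{\left(t,R \right)} = \sqrt{R^{2} + t^{2}}$
$\frac{-42853 + x{\left(- \frac{168}{-204},115 \right)}}{-22216 - 21820} = \frac{-42853 + \sqrt{115^{2} + \left(- \frac{168}{-204}\right)^{2}}}{-22216 - 21820} = \frac{-42853 + \sqrt{13225 + \left(\left(-168\right) \left(- \frac{1}{204}\right)\right)^{2}}}{-44036} = \left(-42853 + \sqrt{13225 + \left(\frac{14}{17}\right)^{2}}\right) \left(- \frac{1}{44036}\right) = \left(-42853 + \sqrt{13225 + \frac{196}{289}}\right) \left(- \frac{1}{44036}\right) = \left(-42853 + \sqrt{\frac{3822221}{289}}\right) \left(- \frac{1}{44036}\right) = \left(-42853 + \frac{\sqrt{3822221}}{17}\right) \left(- \frac{1}{44036}\right) = \frac{42853}{44036} - \frac{\sqrt{3822221}}{748612}$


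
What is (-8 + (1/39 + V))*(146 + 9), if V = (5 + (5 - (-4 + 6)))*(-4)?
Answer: -241645/39 ≈ -6196.0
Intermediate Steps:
V = -32 (V = (5 + (5 - 1*2))*(-4) = (5 + (5 - 2))*(-4) = (5 + 3)*(-4) = 8*(-4) = -32)
(-8 + (1/39 + V))*(146 + 9) = (-8 + (1/39 - 32))*(146 + 9) = (-8 + (1*(1/39) - 32))*155 = (-8 + (1/39 - 32))*155 = (-8 - 1247/39)*155 = -1559/39*155 = -241645/39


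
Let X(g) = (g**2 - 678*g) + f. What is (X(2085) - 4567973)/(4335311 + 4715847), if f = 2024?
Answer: -816177/4525579 ≈ -0.18035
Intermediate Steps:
X(g) = 2024 + g**2 - 678*g (X(g) = (g**2 - 678*g) + 2024 = 2024 + g**2 - 678*g)
(X(2085) - 4567973)/(4335311 + 4715847) = ((2024 + 2085**2 - 678*2085) - 4567973)/(4335311 + 4715847) = ((2024 + 4347225 - 1413630) - 4567973)/9051158 = (2935619 - 4567973)*(1/9051158) = -1632354*1/9051158 = -816177/4525579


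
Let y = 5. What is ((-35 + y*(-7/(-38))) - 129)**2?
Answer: 38402809/1444 ≈ 26595.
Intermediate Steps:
((-35 + y*(-7/(-38))) - 129)**2 = ((-35 + 5*(-7/(-38))) - 129)**2 = ((-35 + 5*(-7*(-1/38))) - 129)**2 = ((-35 + 5*(7/38)) - 129)**2 = ((-35 + 35/38) - 129)**2 = (-1295/38 - 129)**2 = (-6197/38)**2 = 38402809/1444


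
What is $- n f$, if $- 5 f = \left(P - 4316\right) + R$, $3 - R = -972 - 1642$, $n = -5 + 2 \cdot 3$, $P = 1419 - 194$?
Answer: $- \frac{474}{5} \approx -94.8$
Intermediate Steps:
$P = 1225$
$n = 1$ ($n = -5 + 6 = 1$)
$R = 2617$ ($R = 3 - \left(-972 - 1642\right) = 3 - -2614 = 3 + 2614 = 2617$)
$f = \frac{474}{5}$ ($f = - \frac{\left(1225 - 4316\right) + 2617}{5} = - \frac{-3091 + 2617}{5} = \left(- \frac{1}{5}\right) \left(-474\right) = \frac{474}{5} \approx 94.8$)
$- n f = - \frac{1 \cdot 474}{5} = \left(-1\right) \frac{474}{5} = - \frac{474}{5}$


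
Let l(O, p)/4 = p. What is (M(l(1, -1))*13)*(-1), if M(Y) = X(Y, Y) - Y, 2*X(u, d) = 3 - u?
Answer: -195/2 ≈ -97.500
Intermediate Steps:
l(O, p) = 4*p
X(u, d) = 3/2 - u/2 (X(u, d) = (3 - u)/2 = 3/2 - u/2)
M(Y) = 3/2 - 3*Y/2 (M(Y) = (3/2 - Y/2) - Y = 3/2 - 3*Y/2)
(M(l(1, -1))*13)*(-1) = ((3/2 - 6*(-1))*13)*(-1) = ((3/2 - 3/2*(-4))*13)*(-1) = ((3/2 + 6)*13)*(-1) = ((15/2)*13)*(-1) = (195/2)*(-1) = -195/2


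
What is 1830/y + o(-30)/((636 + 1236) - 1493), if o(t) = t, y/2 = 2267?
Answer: 278775/859193 ≈ 0.32446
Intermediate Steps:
y = 4534 (y = 2*2267 = 4534)
1830/y + o(-30)/((636 + 1236) - 1493) = 1830/4534 - 30/((636 + 1236) - 1493) = 1830*(1/4534) - 30/(1872 - 1493) = 915/2267 - 30/379 = 278775/859193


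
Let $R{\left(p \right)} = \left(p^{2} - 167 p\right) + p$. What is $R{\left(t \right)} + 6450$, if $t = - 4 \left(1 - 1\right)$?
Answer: $6450$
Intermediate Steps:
$t = 0$ ($t = \left(-4\right) 0 = 0$)
$R{\left(p \right)} = p^{2} - 166 p$
$R{\left(t \right)} + 6450 = 0 \left(-166 + 0\right) + 6450 = 0 \left(-166\right) + 6450 = 0 + 6450 = 6450$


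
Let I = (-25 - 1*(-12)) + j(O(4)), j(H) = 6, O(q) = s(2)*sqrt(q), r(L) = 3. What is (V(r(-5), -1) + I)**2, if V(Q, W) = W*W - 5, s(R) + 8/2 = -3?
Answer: 121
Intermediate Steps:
s(R) = -7 (s(R) = -4 - 3 = -7)
O(q) = -7*sqrt(q)
V(Q, W) = -5 + W**2 (V(Q, W) = W**2 - 5 = -5 + W**2)
I = -7 (I = (-25 - 1*(-12)) + 6 = (-25 + 12) + 6 = -13 + 6 = -7)
(V(r(-5), -1) + I)**2 = ((-5 + (-1)**2) - 7)**2 = ((-5 + 1) - 7)**2 = (-4 - 7)**2 = (-11)**2 = 121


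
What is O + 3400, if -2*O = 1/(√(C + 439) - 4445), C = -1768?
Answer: 134363611645/39518708 + I*√1329/39518708 ≈ 3400.0 + 9.2249e-7*I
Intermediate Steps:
O = -1/(2*(-4445 + I*√1329)) (O = -1/(2*(√(-1768 + 439) - 4445)) = -1/(2*(√(-1329) - 4445)) = -1/(2*(I*√1329 - 4445)) = -1/(2*(-4445 + I*√1329)) ≈ 0.00011248 + 9.2249e-7*I)
O + 3400 = (4445/39518708 + I*√1329/39518708) + 3400 = 134363611645/39518708 + I*√1329/39518708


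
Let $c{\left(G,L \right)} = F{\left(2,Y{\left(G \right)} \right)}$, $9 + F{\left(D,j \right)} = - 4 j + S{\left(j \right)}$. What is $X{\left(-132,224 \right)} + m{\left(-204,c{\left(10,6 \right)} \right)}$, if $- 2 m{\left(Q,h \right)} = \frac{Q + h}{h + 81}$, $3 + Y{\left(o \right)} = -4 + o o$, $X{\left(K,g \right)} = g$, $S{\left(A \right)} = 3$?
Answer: $\frac{22079}{99} \approx 223.02$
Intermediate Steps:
$Y{\left(o \right)} = -7 + o^{2}$ ($Y{\left(o \right)} = -3 + \left(-4 + o o\right) = -3 + \left(-4 + o^{2}\right) = -7 + o^{2}$)
$F{\left(D,j \right)} = -6 - 4 j$ ($F{\left(D,j \right)} = -9 - \left(-3 + 4 j\right) = -6 - 4 j$)
$c{\left(G,L \right)} = 22 - 4 G^{2}$ ($c{\left(G,L \right)} = -6 - 4 \left(-7 + G^{2}\right) = -6 - \left(-28 + 4 G^{2}\right) = 22 - 4 G^{2}$)
$m{\left(Q,h \right)} = - \frac{Q + h}{2 \left(81 + h\right)}$ ($m{\left(Q,h \right)} = - \frac{\left(Q + h\right) \frac{1}{h + 81}}{2} = - \frac{\left(Q + h\right) \frac{1}{81 + h}}{2} = - \frac{\frac{1}{81 + h} \left(Q + h\right)}{2} = - \frac{Q + h}{2 \left(81 + h\right)}$)
$X{\left(-132,224 \right)} + m{\left(-204,c{\left(10,6 \right)} \right)} = 224 + \frac{\left(-1\right) \left(-204\right) - \left(22 - 4 \cdot 10^{2}\right)}{2 \left(81 + \left(22 - 4 \cdot 10^{2}\right)\right)} = 224 + \frac{204 - \left(22 - 400\right)}{2 \left(81 + \left(22 - 400\right)\right)} = 224 + \frac{204 - -378}{2 \left(81 - 378\right)} = 224 + \frac{204 + 378}{2 \left(-297\right)} = 224 + \frac{1}{2} \left(- \frac{1}{297}\right) 582 = 224 - \frac{97}{99} = \frac{22079}{99}$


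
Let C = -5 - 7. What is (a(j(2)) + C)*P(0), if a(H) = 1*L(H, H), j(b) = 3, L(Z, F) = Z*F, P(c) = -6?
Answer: 18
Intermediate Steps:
L(Z, F) = F*Z
a(H) = H² (a(H) = 1*(H*H) = 1*H² = H²)
C = -12
(a(j(2)) + C)*P(0) = (3² - 12)*(-6) = (9 - 12)*(-6) = -3*(-6) = 18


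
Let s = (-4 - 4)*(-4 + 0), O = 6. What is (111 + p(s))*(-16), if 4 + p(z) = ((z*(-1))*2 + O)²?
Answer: -55536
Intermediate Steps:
s = 32 (s = -8*(-4) = 32)
p(z) = -4 + (6 - 2*z)² (p(z) = -4 + ((z*(-1))*2 + 6)² = -4 + (-z*2 + 6)² = -4 + (-2*z + 6)² = -4 + (6 - 2*z)²)
(111 + p(s))*(-16) = (111 + (-4 + 4*(-3 + 32)²))*(-16) = (111 + (-4 + 4*29²))*(-16) = (111 + (-4 + 4*841))*(-16) = (111 + (-4 + 3364))*(-16) = (111 + 3360)*(-16) = 3471*(-16) = -55536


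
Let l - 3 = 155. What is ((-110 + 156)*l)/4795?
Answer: 7268/4795 ≈ 1.5157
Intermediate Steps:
l = 158 (l = 3 + 155 = 158)
((-110 + 156)*l)/4795 = ((-110 + 156)*158)/4795 = (46*158)*(1/4795) = 7268*(1/4795) = 7268/4795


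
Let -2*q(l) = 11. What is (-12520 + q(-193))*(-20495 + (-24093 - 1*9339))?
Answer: 1350925277/2 ≈ 6.7546e+8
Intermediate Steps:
q(l) = -11/2 (q(l) = -1/2*11 = -11/2)
(-12520 + q(-193))*(-20495 + (-24093 - 1*9339)) = (-12520 - 11/2)*(-20495 + (-24093 - 1*9339)) = -25051*(-20495 + (-24093 - 9339))/2 = -25051*(-20495 - 33432)/2 = -25051/2*(-53927) = 1350925277/2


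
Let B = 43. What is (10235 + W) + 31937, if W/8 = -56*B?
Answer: 22908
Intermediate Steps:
W = -19264 (W = 8*(-56*43) = 8*(-2408) = -19264)
(10235 + W) + 31937 = (10235 - 19264) + 31937 = -9029 + 31937 = 22908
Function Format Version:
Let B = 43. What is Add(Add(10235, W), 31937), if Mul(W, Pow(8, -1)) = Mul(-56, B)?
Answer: 22908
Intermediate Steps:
W = -19264 (W = Mul(8, Mul(-56, 43)) = Mul(8, -2408) = -19264)
Add(Add(10235, W), 31937) = Add(Add(10235, -19264), 31937) = Add(-9029, 31937) = 22908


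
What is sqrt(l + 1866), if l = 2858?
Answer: 2*sqrt(1181) ≈ 68.731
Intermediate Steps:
sqrt(l + 1866) = sqrt(2858 + 1866) = sqrt(4724) = 2*sqrt(1181)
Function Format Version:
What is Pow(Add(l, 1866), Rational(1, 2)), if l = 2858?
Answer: Mul(2, Pow(1181, Rational(1, 2))) ≈ 68.731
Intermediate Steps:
Pow(Add(l, 1866), Rational(1, 2)) = Pow(Add(2858, 1866), Rational(1, 2)) = Pow(4724, Rational(1, 2)) = Mul(2, Pow(1181, Rational(1, 2)))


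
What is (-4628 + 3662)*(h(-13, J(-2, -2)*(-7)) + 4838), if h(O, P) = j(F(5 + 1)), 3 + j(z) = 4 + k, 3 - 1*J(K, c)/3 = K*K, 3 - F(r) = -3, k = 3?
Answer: -4677372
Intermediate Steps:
F(r) = 6 (F(r) = 3 - 1*(-3) = 3 + 3 = 6)
J(K, c) = 9 - 3*K² (J(K, c) = 9 - 3*K*K = 9 - 3*K²)
j(z) = 4 (j(z) = -3 + (4 + 3) = -3 + 7 = 4)
h(O, P) = 4
(-4628 + 3662)*(h(-13, J(-2, -2)*(-7)) + 4838) = (-4628 + 3662)*(4 + 4838) = -966*4842 = -4677372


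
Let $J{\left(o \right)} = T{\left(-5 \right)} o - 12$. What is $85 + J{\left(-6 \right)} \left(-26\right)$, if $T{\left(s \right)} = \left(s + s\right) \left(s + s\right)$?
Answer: $15997$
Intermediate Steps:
$T{\left(s \right)} = 4 s^{2}$ ($T{\left(s \right)} = 2 s 2 s = 4 s^{2}$)
$J{\left(o \right)} = -12 + 100 o$ ($J{\left(o \right)} = 4 \left(-5\right)^{2} o - 12 = 4 \cdot 25 o - 12 = 100 o - 12 = -12 + 100 o$)
$85 + J{\left(-6 \right)} \left(-26\right) = 85 + \left(-12 + 100 \left(-6\right)\right) \left(-26\right) = 85 + \left(-12 - 600\right) \left(-26\right) = 85 - -15912 = 85 + 15912 = 15997$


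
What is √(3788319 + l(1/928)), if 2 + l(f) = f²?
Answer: √3262437987329/928 ≈ 1946.4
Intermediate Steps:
l(f) = -2 + f²
√(3788319 + l(1/928)) = √(3788319 + (-2 + (1/928)²)) = √(3788319 + (-2 + 1/861184)) = √(3788319 - 1722367/861184) = √(3262437987329/861184) = √3262437987329/928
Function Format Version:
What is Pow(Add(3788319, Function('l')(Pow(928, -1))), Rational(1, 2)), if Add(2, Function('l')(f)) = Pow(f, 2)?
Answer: Mul(Rational(1, 928), Pow(3262437987329, Rational(1, 2))) ≈ 1946.4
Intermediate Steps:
Function('l')(f) = Add(-2, Pow(f, 2))
Pow(Add(3788319, Function('l')(Pow(928, -1))), Rational(1, 2)) = Pow(Add(3788319, Add(-2, Pow(Pow(928, -1), 2))), Rational(1, 2)) = Pow(Add(3788319, Add(-2, Pow(Rational(1, 928), 2))), Rational(1, 2)) = Pow(Add(3788319, Add(-2, Rational(1, 861184))), Rational(1, 2)) = Pow(Add(3788319, Rational(-1722367, 861184)), Rational(1, 2)) = Pow(Rational(3262437987329, 861184), Rational(1, 2)) = Mul(Rational(1, 928), Pow(3262437987329, Rational(1, 2)))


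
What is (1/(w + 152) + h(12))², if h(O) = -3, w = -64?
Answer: 69169/7744 ≈ 8.9319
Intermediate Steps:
(1/(w + 152) + h(12))² = (1/(-64 + 152) - 3)² = (1/88 - 3)² = (-263/88)² = 69169/7744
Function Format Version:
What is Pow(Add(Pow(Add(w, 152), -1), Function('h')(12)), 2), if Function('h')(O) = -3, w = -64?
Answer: Rational(69169, 7744) ≈ 8.9319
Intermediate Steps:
Pow(Add(Pow(Add(w, 152), -1), Function('h')(12)), 2) = Pow(Add(Pow(Add(-64, 152), -1), -3), 2) = Pow(Add(Pow(88, -1), -3), 2) = Pow(Add(Rational(1, 88), -3), 2) = Pow(Rational(-263, 88), 2) = Rational(69169, 7744)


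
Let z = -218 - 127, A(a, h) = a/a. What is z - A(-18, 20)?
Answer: -346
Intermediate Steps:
A(a, h) = 1
z = -345
z - A(-18, 20) = -345 - 1*1 = -345 - 1 = -346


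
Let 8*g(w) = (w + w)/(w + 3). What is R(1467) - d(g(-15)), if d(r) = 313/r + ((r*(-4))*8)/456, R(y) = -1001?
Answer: -2282939/1140 ≈ -2002.6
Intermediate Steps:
g(w) = w/(4*(3 + w)) (g(w) = ((w + w)/(w + 3))/8 = ((2*w)/(3 + w))/8 = (2*w/(3 + w))/8 = w/(4*(3 + w)))
d(r) = 313/r - 4*r/57 (d(r) = 313/r + (-4*r*8)*(1/456) = 313/r - 32*r*(1/456) = 313/r - 4*r/57)
R(1467) - d(g(-15)) = -1001 - (313/(((1/4)*(-15)/(3 - 15))) - (-15)/(57*(3 - 15))) = -1001 - (313/(((1/4)*(-15)/(-12))) - (-15)/(57*(-12))) = -1001 - (313/(((1/4)*(-15)*(-1/12))) - (-15)*(-1)/(57*12)) = -1001 - (313/(5/16) - 4/57*5/16) = -1001 - (313*(16/5) - 5/228) = -1001 - (5008/5 - 5/228) = -1001 - 1*1141799/1140 = -1001 - 1141799/1140 = -2282939/1140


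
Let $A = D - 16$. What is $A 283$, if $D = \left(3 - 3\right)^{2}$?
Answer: $-4528$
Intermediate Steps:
$D = 0$ ($D = 0^{2} = 0$)
$A = -16$ ($A = 0 - 16 = -16$)
$A 283 = \left(-16\right) 283 = -4528$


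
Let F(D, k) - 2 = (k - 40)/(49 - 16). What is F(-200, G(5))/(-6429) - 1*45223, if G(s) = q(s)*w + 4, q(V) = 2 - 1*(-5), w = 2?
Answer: -872216005/19287 ≈ -45223.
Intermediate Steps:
q(V) = 7 (q(V) = 2 + 5 = 7)
G(s) = 18 (G(s) = 7*2 + 4 = 14 + 4 = 18)
F(D, k) = 26/33 + k/33 (F(D, k) = 2 + (k - 40)/(49 - 16) = 2 + (-40 + k)/33 = 2 + (-40 + k)*(1/33) = 2 + (-40/33 + k/33) = 26/33 + k/33)
F(-200, G(5))/(-6429) - 1*45223 = (26/33 + (1/33)*18)/(-6429) - 1*45223 = (26/33 + 6/11)*(-1/6429) - 45223 = (4/3)*(-1/6429) - 45223 = -4/19287 - 45223 = -872216005/19287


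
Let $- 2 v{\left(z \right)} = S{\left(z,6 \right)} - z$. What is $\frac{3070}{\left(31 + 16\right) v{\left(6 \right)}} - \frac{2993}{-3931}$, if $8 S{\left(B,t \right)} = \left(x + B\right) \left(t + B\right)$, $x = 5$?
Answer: $- \frac{45318589}{3879897} \approx -11.68$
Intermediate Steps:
$S{\left(B,t \right)} = \frac{\left(5 + B\right) \left(B + t\right)}{8}$ ($S{\left(B,t \right)} = \frac{\left(5 + B\right) \left(t + B\right)}{8} = \frac{\left(5 + B\right) \left(B + t\right)}{8}$)
$v{\left(z \right)} = - \frac{15}{8} - \frac{3 z}{16} - \frac{z^{2}}{16}$ ($v{\left(z \right)} = - \frac{\left(\frac{z^{2}}{8} + \frac{5 z}{8} + \frac{5}{8} \cdot 6 + \frac{1}{8} z 6\right) - z}{2} = - \frac{\left(\frac{z^{2}}{8} + \frac{5 z}{8} + \frac{15}{4} + \frac{3 z}{4}\right) - z}{2} = - \frac{\left(\frac{15}{4} + \frac{z^{2}}{8} + \frac{11 z}{8}\right) - z}{2} = - \frac{\frac{15}{4} + \frac{z^{2}}{8} + \frac{3 z}{8}}{2} = - \frac{15}{8} - \frac{3 z}{16} - \frac{z^{2}}{16}$)
$\frac{3070}{\left(31 + 16\right) v{\left(6 \right)}} - \frac{2993}{-3931} = \frac{3070}{\left(31 + 16\right) \left(- \frac{15}{8} - \frac{9}{8} - \frac{6^{2}}{16}\right)} - \frac{2993}{-3931} = \frac{3070}{47 \left(- \frac{15}{8} - \frac{9}{8} - \frac{9}{4}\right)} - - \frac{2993}{3931} = \frac{3070}{47 \left(- \frac{15}{8} - \frac{9}{8} - \frac{9}{4}\right)} + \frac{2993}{3931} = \frac{3070}{47 \left(- \frac{21}{4}\right)} + \frac{2993}{3931} = \frac{3070}{- \frac{987}{4}} + \frac{2993}{3931} = 3070 \left(- \frac{4}{987}\right) + \frac{2993}{3931} = - \frac{12280}{987} + \frac{2993}{3931} = - \frac{45318589}{3879897}$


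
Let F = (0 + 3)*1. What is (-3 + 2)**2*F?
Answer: 3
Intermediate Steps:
F = 3 (F = 3*1 = 3)
(-3 + 2)**2*F = (-3 + 2)**2*3 = (-1)**2*3 = 1*3 = 3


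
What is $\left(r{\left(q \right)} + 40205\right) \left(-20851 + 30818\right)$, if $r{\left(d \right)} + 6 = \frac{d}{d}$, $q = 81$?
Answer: $400673400$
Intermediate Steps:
$r{\left(d \right)} = -5$ ($r{\left(d \right)} = -6 + \frac{d}{d} = -6 + 1 = -5$)
$\left(r{\left(q \right)} + 40205\right) \left(-20851 + 30818\right) = \left(-5 + 40205\right) \left(-20851 + 30818\right) = 40200 \cdot 9967 = 400673400$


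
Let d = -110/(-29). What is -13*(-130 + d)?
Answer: 47580/29 ≈ 1640.7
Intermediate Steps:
d = 110/29 (d = -110*(-1/29) = 110/29 ≈ 3.7931)
-13*(-130 + d) = -13*(-130 + 110/29) = -13*(-3660/29) = 47580/29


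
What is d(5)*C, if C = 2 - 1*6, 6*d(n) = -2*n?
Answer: 20/3 ≈ 6.6667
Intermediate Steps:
d(n) = -n/3 (d(n) = (-2*n)/6 = -n/3)
C = -4 (C = 2 - 6 = -4)
d(5)*C = -1/3*5*(-4) = -5/3*(-4) = 20/3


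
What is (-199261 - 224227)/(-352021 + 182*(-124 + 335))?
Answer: 423488/313619 ≈ 1.3503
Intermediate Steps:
(-199261 - 224227)/(-352021 + 182*(-124 + 335)) = -423488/(-352021 + 182*211) = -423488/(-352021 + 38402) = -423488/(-313619) = -423488*(-1/313619) = 423488/313619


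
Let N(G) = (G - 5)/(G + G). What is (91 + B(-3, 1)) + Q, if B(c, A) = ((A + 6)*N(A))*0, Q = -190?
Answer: -99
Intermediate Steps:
N(G) = (-5 + G)/(2*G) (N(G) = (-5 + G)/((2*G)) = (-5 + G)*(1/(2*G)) = (-5 + G)/(2*G))
B(c, A) = 0 (B(c, A) = ((A + 6)*((-5 + A)/(2*A)))*0 = ((6 + A)*((-5 + A)/(2*A)))*0 = ((-5 + A)*(6 + A)/(2*A))*0 = 0)
(91 + B(-3, 1)) + Q = (91 + 0) - 190 = 91 - 190 = -99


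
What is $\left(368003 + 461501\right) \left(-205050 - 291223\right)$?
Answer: $-411660438592$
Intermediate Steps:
$\left(368003 + 461501\right) \left(-205050 - 291223\right) = 829504 \left(-496273\right) = -411660438592$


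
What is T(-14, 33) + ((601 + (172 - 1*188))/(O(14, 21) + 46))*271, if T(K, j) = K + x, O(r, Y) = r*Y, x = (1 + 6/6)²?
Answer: 31027/68 ≈ 456.28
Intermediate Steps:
x = 4 (x = (1 + 6*(⅙))² = (1 + 1)² = 2² = 4)
O(r, Y) = Y*r
T(K, j) = 4 + K (T(K, j) = K + 4 = 4 + K)
T(-14, 33) + ((601 + (172 - 1*188))/(O(14, 21) + 46))*271 = (4 - 14) + ((601 + (172 - 1*188))/(21*14 + 46))*271 = -10 + ((601 + (172 - 188))/(294 + 46))*271 = -10 + ((601 - 16)/340)*271 = -10 + (585*(1/340))*271 = -10 + (117/68)*271 = -10 + 31707/68 = 31027/68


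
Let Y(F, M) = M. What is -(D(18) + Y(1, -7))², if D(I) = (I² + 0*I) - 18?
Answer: -89401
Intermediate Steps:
D(I) = -18 + I² (D(I) = (I² + 0) - 18 = I² - 18 = -18 + I²)
-(D(18) + Y(1, -7))² = -((-18 + 18²) - 7)² = -((-18 + 324) - 7)² = -(306 - 7)² = -1*299² = -1*89401 = -89401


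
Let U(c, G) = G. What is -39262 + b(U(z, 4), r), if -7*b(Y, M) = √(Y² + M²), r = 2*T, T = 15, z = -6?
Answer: -39262 - 2*√229/7 ≈ -39266.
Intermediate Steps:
r = 30 (r = 2*15 = 30)
b(Y, M) = -√(M² + Y²)/7 (b(Y, M) = -√(Y² + M²)/7 = -√(M² + Y²)/7)
-39262 + b(U(z, 4), r) = -39262 - √(30² + 4²)/7 = -39262 - √(900 + 16)/7 = -39262 - 2*√229/7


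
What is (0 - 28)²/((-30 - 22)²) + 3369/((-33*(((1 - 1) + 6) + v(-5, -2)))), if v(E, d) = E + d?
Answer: 190326/1859 ≈ 102.38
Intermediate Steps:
(0 - 28)²/((-30 - 22)²) + 3369/((-33*(((1 - 1) + 6) + v(-5, -2)))) = (0 - 28)²/((-30 - 22)²) + 3369/((-33*(((1 - 1) + 6) + (-5 - 2)))) = (-28)²/((-52)²) + 3369/((-33*((0 + 6) - 7))) = 784/2704 + 3369/((-33*(6 - 7))) = 784*(1/2704) + 3369/((-33*(-1))) = 49/169 + 3369/33 = 49/169 + 3369*(1/33) = 49/169 + 1123/11 = 190326/1859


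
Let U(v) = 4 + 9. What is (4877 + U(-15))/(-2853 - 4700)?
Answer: -4890/7553 ≈ -0.64742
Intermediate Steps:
U(v) = 13
(4877 + U(-15))/(-2853 - 4700) = (4877 + 13)/(-2853 - 4700) = 4890/(-7553) = 4890*(-1/7553) = -4890/7553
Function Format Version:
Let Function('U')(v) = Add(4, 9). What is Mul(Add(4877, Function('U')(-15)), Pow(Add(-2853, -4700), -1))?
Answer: Rational(-4890, 7553) ≈ -0.64742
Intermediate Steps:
Function('U')(v) = 13
Mul(Add(4877, Function('U')(-15)), Pow(Add(-2853, -4700), -1)) = Mul(Add(4877, 13), Pow(Add(-2853, -4700), -1)) = Mul(4890, Pow(-7553, -1)) = Mul(4890, Rational(-1, 7553)) = Rational(-4890, 7553)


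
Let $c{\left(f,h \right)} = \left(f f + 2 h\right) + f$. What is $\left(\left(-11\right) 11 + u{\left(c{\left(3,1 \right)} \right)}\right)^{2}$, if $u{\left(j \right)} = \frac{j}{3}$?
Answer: $\frac{121801}{9} \approx 13533.0$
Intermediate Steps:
$c{\left(f,h \right)} = f + f^{2} + 2 h$ ($c{\left(f,h \right)} = \left(f^{2} + 2 h\right) + f = f + f^{2} + 2 h$)
$u{\left(j \right)} = \frac{j}{3}$ ($u{\left(j \right)} = j \frac{1}{3} = \frac{j}{3}$)
$\left(\left(-11\right) 11 + u{\left(c{\left(3,1 \right)} \right)}\right)^{2} = \left(\left(-11\right) 11 + \frac{3 + 3^{2} + 2 \cdot 1}{3}\right)^{2} = \left(-121 + \frac{3 + 9 + 2}{3}\right)^{2} = \left(-121 + \frac{1}{3} \cdot 14\right)^{2} = \left(-121 + \frac{14}{3}\right)^{2} = \left(- \frac{349}{3}\right)^{2} = \frac{121801}{9}$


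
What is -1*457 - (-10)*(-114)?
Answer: -1597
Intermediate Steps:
-1*457 - (-10)*(-114) = -457 - 1*1140 = -457 - 1140 = -1597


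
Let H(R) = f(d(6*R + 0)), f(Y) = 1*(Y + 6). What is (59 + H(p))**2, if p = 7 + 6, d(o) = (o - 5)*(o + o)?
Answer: 131171209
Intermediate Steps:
d(o) = 2*o*(-5 + o) (d(o) = (-5 + o)*(2*o) = 2*o*(-5 + o))
p = 13
f(Y) = 6 + Y (f(Y) = 1*(6 + Y) = 6 + Y)
H(R) = 6 + 12*R*(-5 + 6*R) (H(R) = 6 + 2*(6*R + 0)*(-5 + (6*R + 0)) = 6 + 2*(6*R)*(-5 + 6*R) = 6 + 12*R*(-5 + 6*R))
(59 + H(p))**2 = (59 + (6 - 60*13 + 72*13**2))**2 = (59 + (6 - 780 + 72*169))**2 = (59 + (6 - 780 + 12168))**2 = (59 + 11394)**2 = 11453**2 = 131171209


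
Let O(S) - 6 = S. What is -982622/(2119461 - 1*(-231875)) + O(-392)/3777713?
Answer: -1856485759591/4441336287284 ≈ -0.41800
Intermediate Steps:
O(S) = 6 + S
-982622/(2119461 - 1*(-231875)) + O(-392)/3777713 = -982622/(2119461 - 1*(-231875)) + (6 - 392)/3777713 = -982622/(2119461 + 231875) - 386*1/3777713 = -982622/2351336 - 386/3777713 = -982622*1/2351336 - 386/3777713 = -491311/1175668 - 386/3777713 = -1856485759591/4441336287284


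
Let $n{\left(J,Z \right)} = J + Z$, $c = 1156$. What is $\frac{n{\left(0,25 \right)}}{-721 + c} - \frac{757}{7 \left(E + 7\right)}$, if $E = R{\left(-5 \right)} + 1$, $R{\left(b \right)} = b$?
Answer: $- \frac{7306}{203} \approx -35.99$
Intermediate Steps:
$E = -4$ ($E = -5 + 1 = -4$)
$\frac{n{\left(0,25 \right)}}{-721 + c} - \frac{757}{7 \left(E + 7\right)} = \frac{0 + 25}{-721 + 1156} - \frac{757}{7 \left(-4 + 7\right)} = \frac{25}{435} - \frac{757}{7 \cdot 3} = 25 \cdot \frac{1}{435} - \frac{757}{21} = \frac{5}{87} - \frac{757}{21} = - \frac{7306}{203}$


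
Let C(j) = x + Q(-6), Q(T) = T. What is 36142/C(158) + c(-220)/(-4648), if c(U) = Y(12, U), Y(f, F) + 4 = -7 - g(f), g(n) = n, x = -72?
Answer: -83993111/181272 ≈ -463.35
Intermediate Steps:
Y(f, F) = -11 - f (Y(f, F) = -4 + (-7 - f) = -11 - f)
C(j) = -78 (C(j) = -72 - 6 = -78)
c(U) = -23 (c(U) = -11 - 1*12 = -11 - 12 = -23)
36142/C(158) + c(-220)/(-4648) = 36142/(-78) - 23/(-4648) = 36142*(-1/78) - 23*(-1/4648) = -18071/39 + 23/4648 = -83993111/181272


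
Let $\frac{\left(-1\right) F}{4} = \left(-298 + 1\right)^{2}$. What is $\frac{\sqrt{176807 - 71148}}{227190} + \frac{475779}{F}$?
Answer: $- \frac{158593}{117612} + \frac{\sqrt{105659}}{227190} \approx -1.347$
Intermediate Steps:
$F = -352836$ ($F = - 4 \left(-298 + 1\right)^{2} = - 4 \left(-297\right)^{2} = \left(-4\right) 88209 = -352836$)
$\frac{\sqrt{176807 - 71148}}{227190} + \frac{475779}{F} = \frac{\sqrt{176807 - 71148}}{227190} + \frac{475779}{-352836} = \sqrt{105659} \cdot \frac{1}{227190} + 475779 \left(- \frac{1}{352836}\right) = \frac{\sqrt{105659}}{227190} - \frac{158593}{117612} = - \frac{158593}{117612} + \frac{\sqrt{105659}}{227190}$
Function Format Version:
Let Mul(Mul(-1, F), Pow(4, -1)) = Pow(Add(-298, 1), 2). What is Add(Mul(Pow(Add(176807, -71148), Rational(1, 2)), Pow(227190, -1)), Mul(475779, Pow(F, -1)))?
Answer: Add(Rational(-158593, 117612), Mul(Rational(1, 227190), Pow(105659, Rational(1, 2)))) ≈ -1.3470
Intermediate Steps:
F = -352836 (F = Mul(-4, Pow(Add(-298, 1), 2)) = Mul(-4, Pow(-297, 2)) = Mul(-4, 88209) = -352836)
Add(Mul(Pow(Add(176807, -71148), Rational(1, 2)), Pow(227190, -1)), Mul(475779, Pow(F, -1))) = Add(Mul(Pow(Add(176807, -71148), Rational(1, 2)), Pow(227190, -1)), Mul(475779, Pow(-352836, -1))) = Add(Mul(Pow(105659, Rational(1, 2)), Rational(1, 227190)), Mul(475779, Rational(-1, 352836))) = Add(Mul(Rational(1, 227190), Pow(105659, Rational(1, 2))), Rational(-158593, 117612)) = Add(Rational(-158593, 117612), Mul(Rational(1, 227190), Pow(105659, Rational(1, 2))))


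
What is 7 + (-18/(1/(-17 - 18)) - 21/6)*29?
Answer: 36351/2 ≈ 18176.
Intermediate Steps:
7 + (-18/(1/(-17 - 18)) - 21/6)*29 = 7 + (-18/(1/(-35)) - 21*1/6)*29 = 7 + (-18/(-1/35) - 7/2)*29 = 7 + (-18*(-35) - 7/2)*29 = 7 + (630 - 7/2)*29 = 7 + (1253/2)*29 = 7 + 36337/2 = 36351/2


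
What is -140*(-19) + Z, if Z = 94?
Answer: 2754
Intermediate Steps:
-140*(-19) + Z = -140*(-19) + 94 = 2660 + 94 = 2754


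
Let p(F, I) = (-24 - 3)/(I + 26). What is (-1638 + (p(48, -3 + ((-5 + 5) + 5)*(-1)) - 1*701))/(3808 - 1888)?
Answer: -4681/3840 ≈ -1.2190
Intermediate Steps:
p(F, I) = -27/(26 + I)
(-1638 + (p(48, -3 + ((-5 + 5) + 5)*(-1)) - 1*701))/(3808 - 1888) = (-1638 + (-27/(26 + (-3 + ((-5 + 5) + 5)*(-1))) - 1*701))/(3808 - 1888) = (-1638 + (-27/(26 + (-3 + (0 + 5)*(-1))) - 701))/1920 = (-1638 + (-27/(26 + (-3 + 5*(-1))) - 701))*(1/1920) = (-1638 + (-27/(26 + (-3 - 5)) - 701))*(1/1920) = (-1638 + (-27/(26 - 8) - 701))*(1/1920) = (-1638 + (-27/18 - 701))*(1/1920) = (-1638 + (-27*1/18 - 701))*(1/1920) = (-1638 + (-3/2 - 701))*(1/1920) = (-1638 - 1405/2)*(1/1920) = -4681/2*1/1920 = -4681/3840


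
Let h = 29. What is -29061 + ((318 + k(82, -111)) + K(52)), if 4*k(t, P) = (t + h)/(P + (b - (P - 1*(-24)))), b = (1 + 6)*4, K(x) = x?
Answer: -458945/16 ≈ -28684.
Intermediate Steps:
b = 28 (b = 7*4 = 28)
k(t, P) = 29/16 + t/16 (k(t, P) = ((t + 29)/(P + (28 - (P - 1*(-24)))))/4 = ((29 + t)/(P + (28 - (P + 24))))/4 = ((29 + t)/(P + (28 - (24 + P))))/4 = ((29 + t)/(P + (28 + (-24 - P))))/4 = ((29 + t)/(P + (4 - P)))/4 = ((29 + t)/4)/4 = ((29 + t)*(¼))/4 = (29/4 + t/4)/4 = 29/16 + t/16)
-29061 + ((318 + k(82, -111)) + K(52)) = -29061 + ((318 + (29/16 + (1/16)*82)) + 52) = -29061 + ((318 + (29/16 + 41/8)) + 52) = -29061 + ((318 + 111/16) + 52) = -29061 + (5199/16 + 52) = -29061 + 6031/16 = -458945/16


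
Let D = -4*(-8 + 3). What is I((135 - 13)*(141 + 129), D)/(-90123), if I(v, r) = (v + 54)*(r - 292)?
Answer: 2991456/30041 ≈ 99.579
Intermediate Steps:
D = 20 (D = -4*(-5) = 20)
I(v, r) = (-292 + r)*(54 + v) (I(v, r) = (54 + v)*(-292 + r) = (-292 + r)*(54 + v))
I((135 - 13)*(141 + 129), D)/(-90123) = (-15768 - 292*(135 - 13)*(141 + 129) + 54*20 + 20*((135 - 13)*(141 + 129)))/(-90123) = (-15768 - 35624*270 + 1080 + 20*(122*270))*(-1/90123) = (-15768 - 292*32940 + 1080 + 20*32940)*(-1/90123) = (-15768 - 9618480 + 1080 + 658800)*(-1/90123) = -8974368*(-1/90123) = 2991456/30041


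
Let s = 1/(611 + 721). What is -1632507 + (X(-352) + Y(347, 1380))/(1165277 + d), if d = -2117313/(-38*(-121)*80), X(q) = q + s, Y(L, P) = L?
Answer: -21183249609257497147/12975901242201 ≈ -1.6325e+6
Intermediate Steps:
s = 1/1332 ≈ 0.00075075
X(q) = 1/1332 + q (X(q) = q + 1/1332 = 1/1332 + q)
d = -192483/33440 (d = -2117313/(4598*80) = -2117313/367840 = -2117313*1/367840 = -192483/33440 ≈ -5.7561)
-1632507 + (X(-352) + Y(347, 1380))/(1165277 + d) = -1632507 + ((1/1332 - 352) + 347)/(1165277 - 192483/33440) = -1632507 + (-468863/1332 + 347)/(38966670397/33440) = -1632507 - 6659/1332*33440/38966670397 = -1632507 - 55669240/12975901242201 = -21183249609257497147/12975901242201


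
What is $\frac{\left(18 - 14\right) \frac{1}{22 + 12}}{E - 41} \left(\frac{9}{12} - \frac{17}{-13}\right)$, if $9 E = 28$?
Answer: $- \frac{963}{150722} \approx -0.0063892$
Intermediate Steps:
$E = \frac{28}{9}$ ($E = \frac{1}{9} \cdot 28 = \frac{28}{9} \approx 3.1111$)
$\frac{\left(18 - 14\right) \frac{1}{22 + 12}}{E - 41} \left(\frac{9}{12} - \frac{17}{-13}\right) = \frac{\left(18 - 14\right) \frac{1}{22 + 12}}{\frac{28}{9} - 41} \left(\frac{9}{12} - \frac{17}{-13}\right) = \frac{4 \cdot \frac{1}{34}}{- \frac{341}{9}} \left(9 \cdot \frac{1}{12} - - \frac{17}{13}\right) = 4 \cdot \frac{1}{34} \left(- \frac{9}{341}\right) \left(\frac{3}{4} + \frac{17}{13}\right) = \frac{2}{17} \left(- \frac{9}{341}\right) \frac{107}{52} = \left(- \frac{18}{5797}\right) \frac{107}{52} = - \frac{963}{150722}$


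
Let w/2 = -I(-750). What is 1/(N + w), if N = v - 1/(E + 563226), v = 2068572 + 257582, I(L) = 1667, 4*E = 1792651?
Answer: 4045555/9397096065096 ≈ 4.3051e-7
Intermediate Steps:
E = 1792651/4 (E = (1/4)*1792651 = 1792651/4 ≈ 4.4816e+5)
w = -3334 (w = 2*(-1*1667) = 2*(-1667) = -3334)
v = 2326154
N = 9410583945466/4045555 (N = 2326154 - 1/(1792651/4 + 563226) = 2326154 - 1/4045555/4 = 2326154 - 1*4/4045555 = 2326154 - 4/4045555 = 9410583945466/4045555 ≈ 2.3262e+6)
1/(N + w) = 1/(9410583945466/4045555 - 3334) = 1/(9397096065096/4045555) = 4045555/9397096065096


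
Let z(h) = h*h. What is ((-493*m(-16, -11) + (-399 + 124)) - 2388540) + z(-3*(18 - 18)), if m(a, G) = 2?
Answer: -2389801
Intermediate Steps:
z(h) = h²
((-493*m(-16, -11) + (-399 + 124)) - 2388540) + z(-3*(18 - 18)) = ((-493*2 + (-399 + 124)) - 2388540) + (-3*(18 - 18))² = ((-986 - 275) - 2388540) + (-3*0)² = (-1261 - 2388540) + 0² = -2389801 + 0 = -2389801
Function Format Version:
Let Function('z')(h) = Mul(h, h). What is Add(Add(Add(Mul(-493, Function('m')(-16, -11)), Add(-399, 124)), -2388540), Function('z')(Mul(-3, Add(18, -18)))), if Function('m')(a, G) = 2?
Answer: -2389801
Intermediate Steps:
Function('z')(h) = Pow(h, 2)
Add(Add(Add(Mul(-493, Function('m')(-16, -11)), Add(-399, 124)), -2388540), Function('z')(Mul(-3, Add(18, -18)))) = Add(Add(Add(Mul(-493, 2), Add(-399, 124)), -2388540), Pow(Mul(-3, Add(18, -18)), 2)) = Add(Add(Add(-986, -275), -2388540), Pow(Mul(-3, 0), 2)) = Add(Add(-1261, -2388540), Pow(0, 2)) = Add(-2389801, 0) = -2389801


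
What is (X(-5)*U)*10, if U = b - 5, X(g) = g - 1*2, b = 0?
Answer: 350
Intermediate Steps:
X(g) = -2 + g (X(g) = g - 2 = -2 + g)
U = -5 (U = 0 - 5 = -5)
(X(-5)*U)*10 = ((-2 - 5)*(-5))*10 = -7*(-5)*10 = 35*10 = 350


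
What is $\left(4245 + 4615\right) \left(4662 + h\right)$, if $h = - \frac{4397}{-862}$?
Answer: $\frac{17822071630}{431} \approx 4.1351 \cdot 10^{7}$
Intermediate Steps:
$h = \frac{4397}{862}$ ($h = \left(-4397\right) \left(- \frac{1}{862}\right) = \frac{4397}{862} \approx 5.1009$)
$\left(4245 + 4615\right) \left(4662 + h\right) = \left(4245 + 4615\right) \left(4662 + \frac{4397}{862}\right) = 8860 \cdot \frac{4023041}{862} = \frac{17822071630}{431}$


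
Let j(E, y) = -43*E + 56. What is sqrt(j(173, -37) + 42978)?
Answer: 3*sqrt(3955) ≈ 188.67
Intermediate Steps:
j(E, y) = 56 - 43*E
sqrt(j(173, -37) + 42978) = sqrt((56 - 43*173) + 42978) = sqrt((56 - 7439) + 42978) = sqrt(-7383 + 42978) = sqrt(35595) = 3*sqrt(3955)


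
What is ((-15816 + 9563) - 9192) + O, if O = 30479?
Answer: 15034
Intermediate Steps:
((-15816 + 9563) - 9192) + O = ((-15816 + 9563) - 9192) + 30479 = (-6253 - 9192) + 30479 = -15445 + 30479 = 15034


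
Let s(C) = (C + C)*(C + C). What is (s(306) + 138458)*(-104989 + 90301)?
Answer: -7534973376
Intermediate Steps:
s(C) = 4*C² (s(C) = (2*C)*(2*C) = 4*C²)
(s(306) + 138458)*(-104989 + 90301) = (4*306² + 138458)*(-104989 + 90301) = (4*93636 + 138458)*(-14688) = (374544 + 138458)*(-14688) = 513002*(-14688) = -7534973376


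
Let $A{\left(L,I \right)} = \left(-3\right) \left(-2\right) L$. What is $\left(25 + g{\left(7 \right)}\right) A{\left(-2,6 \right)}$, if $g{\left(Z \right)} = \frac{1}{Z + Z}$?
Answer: $- \frac{2106}{7} \approx -300.86$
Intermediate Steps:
$g{\left(Z \right)} = \frac{1}{2 Z}$
$A{\left(L,I \right)} = 6 L$
$\left(25 + g{\left(7 \right)}\right) A{\left(-2,6 \right)} = \left(25 + \frac{1}{2 \cdot 7}\right) 6 \left(-2\right) = \left(25 + \frac{1}{2} \cdot \frac{1}{7}\right) \left(-12\right) = \left(25 + \frac{1}{14}\right) \left(-12\right) = \frac{351}{14} \left(-12\right) = - \frac{2106}{7}$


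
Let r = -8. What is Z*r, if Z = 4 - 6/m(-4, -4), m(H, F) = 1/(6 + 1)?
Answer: 304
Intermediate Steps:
m(H, F) = 1/7
Z = -38 (Z = 4 - 6/1/7 = 4 - 6*7 = 4 - 42 = -38)
Z*r = -38*(-8) = 304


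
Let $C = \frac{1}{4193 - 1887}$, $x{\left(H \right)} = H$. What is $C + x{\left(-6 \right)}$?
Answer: $- \frac{13835}{2306} \approx -5.9996$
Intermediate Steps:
$C = \frac{1}{2306} \approx 0.00043365$
$C + x{\left(-6 \right)} = \frac{1}{2306} - 6 = - \frac{13835}{2306}$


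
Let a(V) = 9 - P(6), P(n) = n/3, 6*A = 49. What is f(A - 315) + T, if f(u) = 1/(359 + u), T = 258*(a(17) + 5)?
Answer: 969054/313 ≈ 3096.0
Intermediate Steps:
A = 49/6 (A = (⅙)*49 = 49/6 ≈ 8.1667)
P(n) = n/3 (P(n) = n*(⅓) = n/3)
a(V) = 7 (a(V) = 9 - 6/3 = 9 - 1*2 = 9 - 2 = 7)
T = 3096 (T = 258*(7 + 5) = 258*12 = 3096)
f(A - 315) + T = 1/(359 + (49/6 - 315)) + 3096 = 1/(359 - 1841/6) + 3096 = 1/(313/6) + 3096 = 6/313 + 3096 = 969054/313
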